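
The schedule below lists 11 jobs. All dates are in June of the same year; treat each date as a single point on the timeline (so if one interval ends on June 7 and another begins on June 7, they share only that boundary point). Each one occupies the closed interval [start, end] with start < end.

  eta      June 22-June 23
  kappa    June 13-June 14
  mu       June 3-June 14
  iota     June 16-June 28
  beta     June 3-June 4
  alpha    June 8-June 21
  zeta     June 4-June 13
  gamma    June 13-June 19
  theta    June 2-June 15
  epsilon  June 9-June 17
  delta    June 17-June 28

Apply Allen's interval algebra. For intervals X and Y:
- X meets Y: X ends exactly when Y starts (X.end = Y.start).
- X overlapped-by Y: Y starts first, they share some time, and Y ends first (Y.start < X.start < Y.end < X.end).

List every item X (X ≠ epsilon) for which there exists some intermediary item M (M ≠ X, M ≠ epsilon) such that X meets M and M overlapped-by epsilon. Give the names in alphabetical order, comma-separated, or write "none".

zeta

Target epsilon = [June 9, June 17].
Intermediaries M with M overlapped-by epsilon: gamma, iota.
Via gamma — items with X meets gamma: zeta.
Via iota — items with X meets iota: none.
Union: zeta.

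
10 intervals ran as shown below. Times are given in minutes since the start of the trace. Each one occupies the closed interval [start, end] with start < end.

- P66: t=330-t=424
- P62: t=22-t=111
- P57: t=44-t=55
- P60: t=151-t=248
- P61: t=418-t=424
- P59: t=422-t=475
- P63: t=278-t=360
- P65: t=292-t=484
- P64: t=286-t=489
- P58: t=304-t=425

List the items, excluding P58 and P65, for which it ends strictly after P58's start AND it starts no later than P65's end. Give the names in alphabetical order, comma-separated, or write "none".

P59, P61, P63, P64, P66

Conditions: its end is strictly after P58's start (X.end > t=304) AND its start is no later than P65's end (X.start <= t=484).
P57: end t=55 > t=304? ✗; start t=44 <= t=484? ✓ → no.
P59: end t=475 > t=304? ✓; start t=422 <= t=484? ✓ → yes.
P60: end t=248 > t=304? ✗; start t=151 <= t=484? ✓ → no.
P61: end t=424 > t=304? ✓; start t=418 <= t=484? ✓ → yes.
P62: end t=111 > t=304? ✗; start t=22 <= t=484? ✓ → no.
P63: end t=360 > t=304? ✓; start t=278 <= t=484? ✓ → yes.
P64: end t=489 > t=304? ✓; start t=286 <= t=484? ✓ → yes.
P66: end t=424 > t=304? ✓; start t=330 <= t=484? ✓ → yes.
Result: P59, P61, P63, P64, P66.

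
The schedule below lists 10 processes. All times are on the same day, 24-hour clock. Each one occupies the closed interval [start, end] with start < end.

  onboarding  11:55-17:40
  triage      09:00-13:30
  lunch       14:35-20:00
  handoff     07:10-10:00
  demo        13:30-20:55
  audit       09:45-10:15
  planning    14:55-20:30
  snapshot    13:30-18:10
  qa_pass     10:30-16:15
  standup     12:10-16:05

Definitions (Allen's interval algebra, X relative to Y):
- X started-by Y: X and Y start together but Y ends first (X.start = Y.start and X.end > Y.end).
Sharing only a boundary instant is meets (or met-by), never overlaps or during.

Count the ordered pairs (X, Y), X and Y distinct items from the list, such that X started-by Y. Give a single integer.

Checking all 90 ordered pairs for relation 'started-by'; matching pairs in alphabetical order:
(demo, snapshot): demo started-by snapshot ✓
Count: 1.

1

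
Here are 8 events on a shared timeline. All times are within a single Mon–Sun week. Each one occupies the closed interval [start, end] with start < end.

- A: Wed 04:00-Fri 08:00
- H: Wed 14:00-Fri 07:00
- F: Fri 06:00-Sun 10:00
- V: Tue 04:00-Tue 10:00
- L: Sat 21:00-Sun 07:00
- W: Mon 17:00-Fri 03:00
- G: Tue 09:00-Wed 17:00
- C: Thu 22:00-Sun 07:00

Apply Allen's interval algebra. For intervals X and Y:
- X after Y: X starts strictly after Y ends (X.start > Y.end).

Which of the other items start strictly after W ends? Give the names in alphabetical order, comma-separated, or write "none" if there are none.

F, L

Target W = [Mon 17:00, Fri 03:00].
A [Wed 04:00, Fri 08:00] → overlapped-by → no.
C [Thu 22:00, Sun 07:00] → overlapped-by → no.
F [Fri 06:00, Sun 10:00] → after → yes.
G [Tue 09:00, Wed 17:00] → during → no.
H [Wed 14:00, Fri 07:00] → overlapped-by → no.
L [Sat 21:00, Sun 07:00] → after → yes.
V [Tue 04:00, Tue 10:00] → during → no.
Result: F, L.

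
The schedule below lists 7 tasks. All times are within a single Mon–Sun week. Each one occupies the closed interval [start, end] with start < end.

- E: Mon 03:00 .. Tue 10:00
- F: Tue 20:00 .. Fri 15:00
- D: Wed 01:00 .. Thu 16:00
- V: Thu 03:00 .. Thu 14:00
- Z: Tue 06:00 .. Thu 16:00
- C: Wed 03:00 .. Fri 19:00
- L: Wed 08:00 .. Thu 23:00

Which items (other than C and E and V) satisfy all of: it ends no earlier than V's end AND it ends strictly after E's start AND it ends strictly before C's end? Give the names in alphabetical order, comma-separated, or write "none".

D, F, L, Z

Conditions: its end is no earlier than V's end (X.end >= Thu 14:00) AND its end is strictly after E's start (X.end > Mon 03:00) AND its end is strictly before C's end (X.end < Fri 19:00).
D: end Thu 16:00 >= Thu 14:00? ✓; end Thu 16:00 > Mon 03:00? ✓; end Thu 16:00 < Fri 19:00? ✓ → yes.
F: end Fri 15:00 >= Thu 14:00? ✓; end Fri 15:00 > Mon 03:00? ✓; end Fri 15:00 < Fri 19:00? ✓ → yes.
L: end Thu 23:00 >= Thu 14:00? ✓; end Thu 23:00 > Mon 03:00? ✓; end Thu 23:00 < Fri 19:00? ✓ → yes.
Z: end Thu 16:00 >= Thu 14:00? ✓; end Thu 16:00 > Mon 03:00? ✓; end Thu 16:00 < Fri 19:00? ✓ → yes.
Result: D, F, L, Z.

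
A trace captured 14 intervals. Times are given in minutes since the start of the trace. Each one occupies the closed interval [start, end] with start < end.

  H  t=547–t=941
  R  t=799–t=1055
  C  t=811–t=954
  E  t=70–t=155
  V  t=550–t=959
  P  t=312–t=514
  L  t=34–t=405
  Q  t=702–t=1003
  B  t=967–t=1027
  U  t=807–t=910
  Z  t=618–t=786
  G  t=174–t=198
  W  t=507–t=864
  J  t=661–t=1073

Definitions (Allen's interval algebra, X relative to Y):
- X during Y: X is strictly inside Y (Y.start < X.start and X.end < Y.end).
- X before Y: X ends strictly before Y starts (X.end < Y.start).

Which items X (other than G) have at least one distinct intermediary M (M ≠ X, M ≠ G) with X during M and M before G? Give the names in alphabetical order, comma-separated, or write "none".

none

Target G = [t=174, t=198].
Intermediaries M with M before G: E.
Via E — items with X during E: none.
Union: none.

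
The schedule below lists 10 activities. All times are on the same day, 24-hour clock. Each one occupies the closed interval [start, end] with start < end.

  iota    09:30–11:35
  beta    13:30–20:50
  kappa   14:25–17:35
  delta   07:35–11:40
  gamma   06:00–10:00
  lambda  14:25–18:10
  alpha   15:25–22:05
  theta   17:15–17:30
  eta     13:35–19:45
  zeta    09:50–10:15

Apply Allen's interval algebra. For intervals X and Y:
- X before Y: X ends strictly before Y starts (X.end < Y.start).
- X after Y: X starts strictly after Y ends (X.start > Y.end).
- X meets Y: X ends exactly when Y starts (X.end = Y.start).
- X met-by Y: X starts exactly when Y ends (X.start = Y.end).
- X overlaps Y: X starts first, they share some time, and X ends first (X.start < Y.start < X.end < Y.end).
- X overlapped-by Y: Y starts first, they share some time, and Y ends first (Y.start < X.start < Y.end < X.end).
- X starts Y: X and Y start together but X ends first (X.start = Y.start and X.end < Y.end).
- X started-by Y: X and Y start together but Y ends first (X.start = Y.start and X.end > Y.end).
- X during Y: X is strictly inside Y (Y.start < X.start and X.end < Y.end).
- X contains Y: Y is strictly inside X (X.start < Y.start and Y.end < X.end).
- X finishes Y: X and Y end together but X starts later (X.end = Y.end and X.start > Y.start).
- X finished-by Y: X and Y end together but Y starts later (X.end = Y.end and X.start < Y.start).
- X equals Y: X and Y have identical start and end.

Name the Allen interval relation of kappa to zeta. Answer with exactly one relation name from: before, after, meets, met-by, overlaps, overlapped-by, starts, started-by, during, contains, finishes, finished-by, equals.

kappa = [14:25, 17:35]; zeta = [09:50, 10:15].
Compare endpoints: kappa.start > zeta.start, kappa.start > zeta.end, kappa.end > zeta.start, kappa.end > zeta.end.
That pattern is 'after'.

after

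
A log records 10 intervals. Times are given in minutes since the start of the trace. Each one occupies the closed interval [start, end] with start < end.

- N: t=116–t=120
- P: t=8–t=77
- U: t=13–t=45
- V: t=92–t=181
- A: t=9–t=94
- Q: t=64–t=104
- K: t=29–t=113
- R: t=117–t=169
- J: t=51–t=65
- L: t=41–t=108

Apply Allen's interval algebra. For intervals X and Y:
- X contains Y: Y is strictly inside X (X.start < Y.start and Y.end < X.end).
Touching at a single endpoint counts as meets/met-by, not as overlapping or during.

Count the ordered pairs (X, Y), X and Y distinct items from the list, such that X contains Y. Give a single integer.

Checking all 90 ordered pairs for relation 'contains'; matching pairs in alphabetical order:
(A, J): A contains J ✓
(A, U): A contains U ✓
(K, J): K contains J ✓
(K, L): K contains L ✓
(K, Q): K contains Q ✓
(L, J): L contains J ✓
(L, Q): L contains Q ✓
(P, J): P contains J ✓
(P, U): P contains U ✓
(V, N): V contains N ✓
(V, R): V contains R ✓
Count: 11.

11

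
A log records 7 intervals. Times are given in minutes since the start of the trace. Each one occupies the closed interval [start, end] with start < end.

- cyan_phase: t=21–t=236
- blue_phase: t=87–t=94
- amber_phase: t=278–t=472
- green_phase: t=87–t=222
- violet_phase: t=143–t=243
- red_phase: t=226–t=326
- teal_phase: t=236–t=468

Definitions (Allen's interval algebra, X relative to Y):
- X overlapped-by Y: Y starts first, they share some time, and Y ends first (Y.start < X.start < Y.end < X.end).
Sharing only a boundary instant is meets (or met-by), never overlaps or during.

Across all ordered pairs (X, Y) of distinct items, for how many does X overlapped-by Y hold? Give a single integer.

8

Checking all 42 ordered pairs for relation 'overlapped-by'; matching pairs in alphabetical order:
(amber_phase, red_phase): amber_phase overlapped-by red_phase ✓
(amber_phase, teal_phase): amber_phase overlapped-by teal_phase ✓
(red_phase, cyan_phase): red_phase overlapped-by cyan_phase ✓
(red_phase, violet_phase): red_phase overlapped-by violet_phase ✓
(teal_phase, red_phase): teal_phase overlapped-by red_phase ✓
(teal_phase, violet_phase): teal_phase overlapped-by violet_phase ✓
(violet_phase, cyan_phase): violet_phase overlapped-by cyan_phase ✓
(violet_phase, green_phase): violet_phase overlapped-by green_phase ✓
Count: 8.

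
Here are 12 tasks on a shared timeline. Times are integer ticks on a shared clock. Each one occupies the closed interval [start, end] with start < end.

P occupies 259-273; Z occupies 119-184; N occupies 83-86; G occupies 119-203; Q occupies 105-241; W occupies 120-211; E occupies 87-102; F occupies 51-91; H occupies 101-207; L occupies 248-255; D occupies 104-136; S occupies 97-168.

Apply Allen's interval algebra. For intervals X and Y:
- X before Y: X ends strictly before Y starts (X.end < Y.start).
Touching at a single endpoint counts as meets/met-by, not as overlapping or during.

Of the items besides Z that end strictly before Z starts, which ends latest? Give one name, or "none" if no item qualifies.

Target Z = [119, 184].
D [104, 136] → overlaps → excluded.
E [87, 102] → before → candidate.
F [51, 91] → before → candidate.
G [119, 203] → started-by → excluded.
H [101, 207] → contains → excluded.
L [248, 255] → after → excluded.
N [83, 86] → before → candidate.
P [259, 273] → after → excluded.
Q [105, 241] → contains → excluded.
S [97, 168] → overlaps → excluded.
W [120, 211] → overlapped-by → excluded.
Among candidates, latest end is 102 → E.

E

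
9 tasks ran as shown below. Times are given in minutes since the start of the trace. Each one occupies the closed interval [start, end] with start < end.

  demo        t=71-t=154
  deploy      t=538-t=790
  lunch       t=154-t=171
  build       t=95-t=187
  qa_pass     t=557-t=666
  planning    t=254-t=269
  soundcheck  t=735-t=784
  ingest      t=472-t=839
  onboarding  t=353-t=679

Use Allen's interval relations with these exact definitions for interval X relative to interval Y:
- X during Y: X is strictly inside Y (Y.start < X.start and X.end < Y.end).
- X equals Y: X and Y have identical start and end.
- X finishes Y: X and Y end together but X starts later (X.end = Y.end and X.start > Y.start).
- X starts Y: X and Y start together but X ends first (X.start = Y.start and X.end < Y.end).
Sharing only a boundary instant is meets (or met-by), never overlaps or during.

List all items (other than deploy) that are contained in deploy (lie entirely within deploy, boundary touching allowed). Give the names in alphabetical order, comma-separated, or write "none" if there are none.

qa_pass, soundcheck

Target deploy = [t=538, t=790].
build [t=95, t=187] → before → no.
demo [t=71, t=154] → before → no.
ingest [t=472, t=839] → contains → no.
lunch [t=154, t=171] → before → no.
onboarding [t=353, t=679] → overlaps → no.
planning [t=254, t=269] → before → no.
qa_pass [t=557, t=666] → during → yes.
soundcheck [t=735, t=784] → during → yes.
Result: qa_pass, soundcheck.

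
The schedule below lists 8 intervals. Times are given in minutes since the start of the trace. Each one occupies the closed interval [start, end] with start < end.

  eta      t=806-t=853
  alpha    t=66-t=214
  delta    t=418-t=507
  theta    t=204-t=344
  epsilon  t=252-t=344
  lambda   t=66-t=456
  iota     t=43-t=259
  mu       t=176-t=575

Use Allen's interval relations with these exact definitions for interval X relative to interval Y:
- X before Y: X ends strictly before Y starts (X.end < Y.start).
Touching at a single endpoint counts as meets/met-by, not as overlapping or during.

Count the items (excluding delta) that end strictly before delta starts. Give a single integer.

Target delta = [t=418, t=507].
alpha [t=66, t=214] → before → counts.
epsilon [t=252, t=344] → before → counts.
eta [t=806, t=853] → after → no.
iota [t=43, t=259] → before → counts.
lambda [t=66, t=456] → overlaps → no.
mu [t=176, t=575] → contains → no.
theta [t=204, t=344] → before → counts.
Total: 4.

4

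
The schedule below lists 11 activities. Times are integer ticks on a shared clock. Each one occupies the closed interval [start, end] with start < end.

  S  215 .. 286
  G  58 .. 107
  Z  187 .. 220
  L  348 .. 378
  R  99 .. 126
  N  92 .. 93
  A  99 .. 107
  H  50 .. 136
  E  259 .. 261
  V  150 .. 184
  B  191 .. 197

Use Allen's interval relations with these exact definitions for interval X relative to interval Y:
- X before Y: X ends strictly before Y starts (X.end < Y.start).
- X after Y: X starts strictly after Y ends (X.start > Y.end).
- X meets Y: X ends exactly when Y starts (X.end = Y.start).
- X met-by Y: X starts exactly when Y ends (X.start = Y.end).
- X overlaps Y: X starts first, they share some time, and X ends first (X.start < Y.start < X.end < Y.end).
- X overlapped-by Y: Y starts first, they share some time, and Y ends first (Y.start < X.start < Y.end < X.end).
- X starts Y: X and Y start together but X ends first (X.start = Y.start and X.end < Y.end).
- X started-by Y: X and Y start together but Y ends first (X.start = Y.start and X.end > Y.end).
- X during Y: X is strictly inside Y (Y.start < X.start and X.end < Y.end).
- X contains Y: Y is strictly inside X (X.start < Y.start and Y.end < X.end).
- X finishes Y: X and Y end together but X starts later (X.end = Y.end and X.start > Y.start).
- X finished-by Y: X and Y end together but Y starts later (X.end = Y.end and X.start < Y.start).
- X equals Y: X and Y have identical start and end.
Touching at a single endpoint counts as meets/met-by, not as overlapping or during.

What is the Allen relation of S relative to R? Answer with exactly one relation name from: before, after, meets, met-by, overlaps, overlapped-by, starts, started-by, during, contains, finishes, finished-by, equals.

S = [215, 286]; R = [99, 126].
Compare endpoints: S.start > R.start, S.start > R.end, S.end > R.start, S.end > R.end.
That pattern is 'after'.

after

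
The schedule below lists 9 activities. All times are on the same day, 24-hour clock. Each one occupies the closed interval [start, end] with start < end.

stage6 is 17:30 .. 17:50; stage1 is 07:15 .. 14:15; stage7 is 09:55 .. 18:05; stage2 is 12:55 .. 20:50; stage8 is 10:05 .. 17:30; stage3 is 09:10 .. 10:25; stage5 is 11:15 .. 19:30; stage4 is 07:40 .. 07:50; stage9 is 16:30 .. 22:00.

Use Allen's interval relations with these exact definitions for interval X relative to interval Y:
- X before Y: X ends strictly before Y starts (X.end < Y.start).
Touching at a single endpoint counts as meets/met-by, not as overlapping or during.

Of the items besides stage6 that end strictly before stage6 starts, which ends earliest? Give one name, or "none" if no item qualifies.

Target stage6 = [17:30, 17:50].
stage1 [07:15, 14:15] → before → candidate.
stage2 [12:55, 20:50] → contains → excluded.
stage3 [09:10, 10:25] → before → candidate.
stage4 [07:40, 07:50] → before → candidate.
stage5 [11:15, 19:30] → contains → excluded.
stage7 [09:55, 18:05] → contains → excluded.
stage8 [10:05, 17:30] → meets → excluded.
stage9 [16:30, 22:00] → contains → excluded.
Among candidates, earliest end is 07:50 → stage4.

stage4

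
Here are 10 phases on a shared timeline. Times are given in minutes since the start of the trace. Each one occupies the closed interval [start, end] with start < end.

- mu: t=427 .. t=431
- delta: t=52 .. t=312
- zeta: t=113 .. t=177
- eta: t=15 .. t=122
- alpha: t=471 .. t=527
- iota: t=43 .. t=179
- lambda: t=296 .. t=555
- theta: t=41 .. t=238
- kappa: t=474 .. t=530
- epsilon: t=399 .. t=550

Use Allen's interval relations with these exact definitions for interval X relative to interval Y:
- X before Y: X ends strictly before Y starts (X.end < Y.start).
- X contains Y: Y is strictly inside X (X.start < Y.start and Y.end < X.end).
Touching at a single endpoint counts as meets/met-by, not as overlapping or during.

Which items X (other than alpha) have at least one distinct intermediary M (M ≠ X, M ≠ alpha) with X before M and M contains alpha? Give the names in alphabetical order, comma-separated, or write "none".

Target alpha = [t=471, t=527].
Intermediaries M with M contains alpha: epsilon, lambda.
Via epsilon — items with X before epsilon: delta, eta, iota, theta, zeta.
Via lambda — items with X before lambda: eta, iota, theta, zeta.
Union: delta, eta, iota, theta, zeta.

delta, eta, iota, theta, zeta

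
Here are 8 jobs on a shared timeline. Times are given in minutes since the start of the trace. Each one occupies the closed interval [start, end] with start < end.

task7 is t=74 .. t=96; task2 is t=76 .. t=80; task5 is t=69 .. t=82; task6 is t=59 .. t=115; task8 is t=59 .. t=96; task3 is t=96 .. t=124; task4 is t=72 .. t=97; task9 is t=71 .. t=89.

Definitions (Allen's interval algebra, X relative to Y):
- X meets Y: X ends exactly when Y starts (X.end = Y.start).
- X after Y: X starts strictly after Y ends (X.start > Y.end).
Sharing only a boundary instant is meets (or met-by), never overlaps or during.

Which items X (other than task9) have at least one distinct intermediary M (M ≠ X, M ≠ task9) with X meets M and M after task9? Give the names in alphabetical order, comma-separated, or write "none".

task7, task8

Target task9 = [t=71, t=89].
Intermediaries M with M after task9: task3.
Via task3 — items with X meets task3: task7, task8.
Union: task7, task8.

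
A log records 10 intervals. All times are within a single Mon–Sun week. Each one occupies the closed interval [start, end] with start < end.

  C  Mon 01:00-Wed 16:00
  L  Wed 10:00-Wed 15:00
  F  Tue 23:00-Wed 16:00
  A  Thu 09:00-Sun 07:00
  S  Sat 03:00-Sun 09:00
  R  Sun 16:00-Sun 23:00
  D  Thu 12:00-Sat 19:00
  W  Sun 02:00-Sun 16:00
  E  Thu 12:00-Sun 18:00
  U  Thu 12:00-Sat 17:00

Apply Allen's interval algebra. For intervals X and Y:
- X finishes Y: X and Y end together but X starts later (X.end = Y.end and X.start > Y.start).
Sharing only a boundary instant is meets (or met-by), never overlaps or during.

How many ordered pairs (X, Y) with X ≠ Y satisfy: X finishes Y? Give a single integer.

Checking all 90 ordered pairs for relation 'finishes'; matching pairs in alphabetical order:
(F, C): F finishes C ✓
Count: 1.

1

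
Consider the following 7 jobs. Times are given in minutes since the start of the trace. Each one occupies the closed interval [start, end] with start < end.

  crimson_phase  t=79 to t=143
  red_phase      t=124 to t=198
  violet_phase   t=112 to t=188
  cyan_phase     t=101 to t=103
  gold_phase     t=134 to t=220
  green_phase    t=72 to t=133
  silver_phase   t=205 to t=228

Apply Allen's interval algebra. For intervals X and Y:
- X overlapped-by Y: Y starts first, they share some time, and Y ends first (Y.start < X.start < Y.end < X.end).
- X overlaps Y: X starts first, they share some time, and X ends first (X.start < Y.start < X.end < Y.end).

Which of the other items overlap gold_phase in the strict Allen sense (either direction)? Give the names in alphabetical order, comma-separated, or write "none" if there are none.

Target gold_phase = [t=134, t=220].
crimson_phase [t=79, t=143] → overlaps → yes.
cyan_phase [t=101, t=103] → before → no.
green_phase [t=72, t=133] → before → no.
red_phase [t=124, t=198] → overlaps → yes.
silver_phase [t=205, t=228] → overlapped-by → yes.
violet_phase [t=112, t=188] → overlaps → yes.
Result: crimson_phase, red_phase, silver_phase, violet_phase.

crimson_phase, red_phase, silver_phase, violet_phase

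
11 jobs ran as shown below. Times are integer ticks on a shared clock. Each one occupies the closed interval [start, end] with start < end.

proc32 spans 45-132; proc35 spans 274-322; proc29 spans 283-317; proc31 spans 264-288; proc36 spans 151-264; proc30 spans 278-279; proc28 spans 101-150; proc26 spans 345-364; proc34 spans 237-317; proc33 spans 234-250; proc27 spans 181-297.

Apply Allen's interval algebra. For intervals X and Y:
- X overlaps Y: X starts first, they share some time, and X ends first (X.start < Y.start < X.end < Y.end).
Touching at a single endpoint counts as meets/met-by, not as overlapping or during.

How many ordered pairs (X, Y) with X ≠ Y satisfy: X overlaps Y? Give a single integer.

Checking all 110 ordered pairs for relation 'overlaps'; matching pairs in alphabetical order:
(proc27, proc29): proc27 overlaps proc29 ✓
(proc27, proc34): proc27 overlaps proc34 ✓
(proc27, proc35): proc27 overlaps proc35 ✓
(proc31, proc29): proc31 overlaps proc29 ✓
(proc31, proc35): proc31 overlaps proc35 ✓
(proc32, proc28): proc32 overlaps proc28 ✓
(proc33, proc34): proc33 overlaps proc34 ✓
(proc34, proc35): proc34 overlaps proc35 ✓
(proc36, proc27): proc36 overlaps proc27 ✓
(proc36, proc34): proc36 overlaps proc34 ✓
Count: 10.

10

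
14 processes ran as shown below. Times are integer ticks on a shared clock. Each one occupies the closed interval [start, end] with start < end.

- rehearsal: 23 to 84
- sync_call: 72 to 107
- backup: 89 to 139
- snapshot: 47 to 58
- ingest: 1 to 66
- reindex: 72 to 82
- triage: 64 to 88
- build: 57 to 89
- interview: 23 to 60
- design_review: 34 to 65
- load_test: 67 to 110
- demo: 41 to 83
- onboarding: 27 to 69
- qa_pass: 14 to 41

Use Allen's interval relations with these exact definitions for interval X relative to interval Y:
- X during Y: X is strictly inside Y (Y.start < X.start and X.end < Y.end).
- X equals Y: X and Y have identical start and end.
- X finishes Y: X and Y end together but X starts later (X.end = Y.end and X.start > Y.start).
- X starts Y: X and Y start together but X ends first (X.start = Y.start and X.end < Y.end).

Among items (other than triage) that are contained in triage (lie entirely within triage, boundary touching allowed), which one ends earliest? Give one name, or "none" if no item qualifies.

Target triage = [64, 88].
backup [89, 139] → after → excluded.
build [57, 89] → contains → excluded.
demo [41, 83] → overlaps → excluded.
design_review [34, 65] → overlaps → excluded.
ingest [1, 66] → overlaps → excluded.
interview [23, 60] → before → excluded.
load_test [67, 110] → overlapped-by → excluded.
onboarding [27, 69] → overlaps → excluded.
qa_pass [14, 41] → before → excluded.
rehearsal [23, 84] → overlaps → excluded.
reindex [72, 82] → during → candidate.
snapshot [47, 58] → before → excluded.
sync_call [72, 107] → overlapped-by → excluded.
Among candidates, earliest end is 82 → reindex.

reindex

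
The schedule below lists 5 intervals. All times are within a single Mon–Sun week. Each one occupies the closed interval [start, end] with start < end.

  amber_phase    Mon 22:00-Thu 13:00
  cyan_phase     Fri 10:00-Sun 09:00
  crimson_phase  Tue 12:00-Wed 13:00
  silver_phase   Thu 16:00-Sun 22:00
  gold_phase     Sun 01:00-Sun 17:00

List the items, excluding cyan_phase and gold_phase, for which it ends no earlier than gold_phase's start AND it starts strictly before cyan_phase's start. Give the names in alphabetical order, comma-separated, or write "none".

Conditions: its end is no earlier than gold_phase's start (X.end >= Sun 01:00) AND its start is strictly before cyan_phase's start (X.start < Fri 10:00).
amber_phase: end Thu 13:00 >= Sun 01:00? ✗; start Mon 22:00 < Fri 10:00? ✓ → no.
crimson_phase: end Wed 13:00 >= Sun 01:00? ✗; start Tue 12:00 < Fri 10:00? ✓ → no.
silver_phase: end Sun 22:00 >= Sun 01:00? ✓; start Thu 16:00 < Fri 10:00? ✓ → yes.
Result: silver_phase.

silver_phase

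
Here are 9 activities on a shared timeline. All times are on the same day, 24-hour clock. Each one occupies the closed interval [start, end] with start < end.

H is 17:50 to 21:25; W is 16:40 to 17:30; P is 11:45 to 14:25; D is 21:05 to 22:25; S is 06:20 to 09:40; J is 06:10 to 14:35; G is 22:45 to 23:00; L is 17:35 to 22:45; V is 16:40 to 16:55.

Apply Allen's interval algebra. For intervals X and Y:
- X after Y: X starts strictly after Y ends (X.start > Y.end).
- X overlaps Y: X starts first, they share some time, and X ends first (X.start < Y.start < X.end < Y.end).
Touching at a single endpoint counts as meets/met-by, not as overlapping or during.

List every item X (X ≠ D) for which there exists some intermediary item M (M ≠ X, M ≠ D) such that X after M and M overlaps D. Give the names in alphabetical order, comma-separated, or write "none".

G

Target D = [21:05, 22:25].
Intermediaries M with M overlaps D: H.
Via H — items with X after H: G.
Union: G.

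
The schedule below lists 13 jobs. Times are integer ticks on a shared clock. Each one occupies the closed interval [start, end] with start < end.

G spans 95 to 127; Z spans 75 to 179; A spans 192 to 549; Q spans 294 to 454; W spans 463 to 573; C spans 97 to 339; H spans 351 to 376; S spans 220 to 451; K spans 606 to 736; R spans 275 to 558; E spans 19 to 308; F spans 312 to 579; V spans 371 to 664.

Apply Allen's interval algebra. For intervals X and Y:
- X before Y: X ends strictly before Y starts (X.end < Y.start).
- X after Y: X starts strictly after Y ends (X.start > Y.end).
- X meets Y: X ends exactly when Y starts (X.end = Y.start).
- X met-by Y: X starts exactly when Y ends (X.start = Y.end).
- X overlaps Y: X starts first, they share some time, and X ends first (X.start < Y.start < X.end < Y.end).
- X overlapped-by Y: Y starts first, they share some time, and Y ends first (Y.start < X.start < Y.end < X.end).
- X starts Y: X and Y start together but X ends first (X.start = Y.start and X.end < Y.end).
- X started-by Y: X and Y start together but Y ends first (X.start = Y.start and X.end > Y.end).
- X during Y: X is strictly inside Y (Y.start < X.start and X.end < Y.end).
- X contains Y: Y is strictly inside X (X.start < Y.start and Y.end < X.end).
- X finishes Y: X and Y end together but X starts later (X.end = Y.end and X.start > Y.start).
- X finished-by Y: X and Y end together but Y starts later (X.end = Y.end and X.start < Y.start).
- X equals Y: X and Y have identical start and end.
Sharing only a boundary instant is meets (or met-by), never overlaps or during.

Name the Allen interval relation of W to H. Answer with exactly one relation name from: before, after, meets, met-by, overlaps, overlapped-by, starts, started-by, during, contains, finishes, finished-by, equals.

W = [463, 573]; H = [351, 376].
Compare endpoints: W.start > H.start, W.start > H.end, W.end > H.start, W.end > H.end.
That pattern is 'after'.

after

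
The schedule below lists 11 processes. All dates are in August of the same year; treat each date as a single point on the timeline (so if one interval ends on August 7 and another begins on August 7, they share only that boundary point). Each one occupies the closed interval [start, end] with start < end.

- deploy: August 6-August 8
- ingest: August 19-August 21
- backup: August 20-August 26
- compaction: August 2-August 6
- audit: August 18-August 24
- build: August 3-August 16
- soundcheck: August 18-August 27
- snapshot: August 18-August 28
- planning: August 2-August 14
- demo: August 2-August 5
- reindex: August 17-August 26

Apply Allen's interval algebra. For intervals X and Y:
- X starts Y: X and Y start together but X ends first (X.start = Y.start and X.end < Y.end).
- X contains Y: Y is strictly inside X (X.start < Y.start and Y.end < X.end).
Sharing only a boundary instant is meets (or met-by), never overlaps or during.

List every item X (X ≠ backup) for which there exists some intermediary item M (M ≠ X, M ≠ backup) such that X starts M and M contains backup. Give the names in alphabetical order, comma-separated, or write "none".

audit, soundcheck

Target backup = [August 20, August 26].
Intermediaries M with M contains backup: snapshot, soundcheck.
Via snapshot — items with X starts snapshot: audit, soundcheck.
Via soundcheck — items with X starts soundcheck: audit.
Union: audit, soundcheck.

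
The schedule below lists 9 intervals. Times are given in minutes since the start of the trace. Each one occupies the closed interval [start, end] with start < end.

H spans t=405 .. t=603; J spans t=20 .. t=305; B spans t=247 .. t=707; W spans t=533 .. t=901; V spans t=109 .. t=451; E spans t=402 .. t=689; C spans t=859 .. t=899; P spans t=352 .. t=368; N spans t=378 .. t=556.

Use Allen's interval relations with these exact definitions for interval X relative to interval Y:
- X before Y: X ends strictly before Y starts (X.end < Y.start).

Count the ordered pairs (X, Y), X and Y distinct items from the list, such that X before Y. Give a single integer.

17

Checking all 72 ordered pairs for relation 'before'; matching pairs in alphabetical order:
(B, C): B before C ✓
(E, C): E before C ✓
(H, C): H before C ✓
(J, C): J before C ✓
(J, E): J before E ✓
(J, H): J before H ✓
(J, N): J before N ✓
(J, P): J before P ✓
(J, W): J before W ✓
(N, C): N before C ✓
(P, C): P before C ✓
(P, E): P before E ✓
(P, H): P before H ✓
(P, N): P before N ✓
(P, W): P before W ✓
(V, C): V before C ✓
(V, W): V before W ✓
Count: 17.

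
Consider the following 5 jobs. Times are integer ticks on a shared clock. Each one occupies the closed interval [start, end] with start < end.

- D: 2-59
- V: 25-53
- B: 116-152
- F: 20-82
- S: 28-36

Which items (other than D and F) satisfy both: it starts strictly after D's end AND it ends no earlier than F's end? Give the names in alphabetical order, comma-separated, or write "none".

Conditions: its start is strictly after D's end (X.start > 59) AND its end is no earlier than F's end (X.end >= 82).
B: start 116 > 59? ✓; end 152 >= 82? ✓ → yes.
S: start 28 > 59? ✗; end 36 >= 82? ✗ → no.
V: start 25 > 59? ✗; end 53 >= 82? ✗ → no.
Result: B.

B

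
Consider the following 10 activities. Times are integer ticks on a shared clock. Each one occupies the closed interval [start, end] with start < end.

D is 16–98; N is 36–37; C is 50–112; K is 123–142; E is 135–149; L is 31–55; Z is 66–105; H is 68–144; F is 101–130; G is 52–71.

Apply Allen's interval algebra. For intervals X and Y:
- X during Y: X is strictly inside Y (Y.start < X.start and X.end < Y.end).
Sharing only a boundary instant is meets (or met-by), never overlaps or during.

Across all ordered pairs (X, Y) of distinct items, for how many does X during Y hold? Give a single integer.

8

Checking all 90 ordered pairs for relation 'during'; matching pairs in alphabetical order:
(F, H): F during H ✓
(G, C): G during C ✓
(G, D): G during D ✓
(K, H): K during H ✓
(L, D): L during D ✓
(N, D): N during D ✓
(N, L): N during L ✓
(Z, C): Z during C ✓
Count: 8.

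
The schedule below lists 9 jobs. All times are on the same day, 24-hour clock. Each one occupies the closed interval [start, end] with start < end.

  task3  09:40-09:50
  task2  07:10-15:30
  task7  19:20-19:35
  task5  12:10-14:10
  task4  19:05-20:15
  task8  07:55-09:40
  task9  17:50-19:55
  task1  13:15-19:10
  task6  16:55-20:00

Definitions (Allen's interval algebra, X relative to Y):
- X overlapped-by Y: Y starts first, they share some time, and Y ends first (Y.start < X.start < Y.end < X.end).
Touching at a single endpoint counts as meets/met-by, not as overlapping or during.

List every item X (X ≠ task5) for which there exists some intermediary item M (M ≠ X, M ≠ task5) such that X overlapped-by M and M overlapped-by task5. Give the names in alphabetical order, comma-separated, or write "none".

task4, task6, task9

Target task5 = [12:10, 14:10].
Intermediaries M with M overlapped-by task5: task1.
Via task1 — items with X overlapped-by task1: task4, task6, task9.
Union: task4, task6, task9.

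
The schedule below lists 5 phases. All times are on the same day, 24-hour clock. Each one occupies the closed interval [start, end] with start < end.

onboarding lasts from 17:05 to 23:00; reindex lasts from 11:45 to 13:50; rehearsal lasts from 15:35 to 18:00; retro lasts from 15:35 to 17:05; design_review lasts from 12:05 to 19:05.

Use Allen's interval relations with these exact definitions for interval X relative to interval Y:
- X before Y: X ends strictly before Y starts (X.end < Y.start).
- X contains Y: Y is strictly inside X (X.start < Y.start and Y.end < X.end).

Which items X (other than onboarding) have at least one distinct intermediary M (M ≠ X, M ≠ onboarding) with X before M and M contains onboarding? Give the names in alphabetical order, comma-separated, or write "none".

none

Target onboarding = [17:05, 23:00].
Intermediaries M with M contains onboarding: none.
Union: none.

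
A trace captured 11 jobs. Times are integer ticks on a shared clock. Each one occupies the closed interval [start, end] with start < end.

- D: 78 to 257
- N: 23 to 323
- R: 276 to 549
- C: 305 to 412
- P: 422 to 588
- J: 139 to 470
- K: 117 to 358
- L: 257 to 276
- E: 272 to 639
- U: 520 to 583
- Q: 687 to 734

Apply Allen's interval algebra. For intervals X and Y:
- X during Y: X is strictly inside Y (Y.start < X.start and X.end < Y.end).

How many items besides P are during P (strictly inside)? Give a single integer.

1

Target P = [422, 588].
C [305, 412] → before → no.
D [78, 257] → before → no.
E [272, 639] → contains → no.
J [139, 470] → overlaps → no.
K [117, 358] → before → no.
L [257, 276] → before → no.
N [23, 323] → before → no.
Q [687, 734] → after → no.
R [276, 549] → overlaps → no.
U [520, 583] → during → counts.
Total: 1.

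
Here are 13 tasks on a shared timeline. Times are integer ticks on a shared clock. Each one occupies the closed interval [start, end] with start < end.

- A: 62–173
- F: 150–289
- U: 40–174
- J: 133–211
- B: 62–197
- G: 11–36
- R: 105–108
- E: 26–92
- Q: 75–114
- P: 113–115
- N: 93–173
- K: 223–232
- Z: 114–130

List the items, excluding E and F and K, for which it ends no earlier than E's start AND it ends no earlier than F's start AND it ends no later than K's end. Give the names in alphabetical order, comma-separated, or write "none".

A, B, J, N, U

Conditions: its end is no earlier than E's start (X.end >= 26) AND its end is no earlier than F's start (X.end >= 150) AND its end is no later than K's end (X.end <= 232).
A: end 173 >= 26? ✓; end 173 >= 150? ✓; end 173 <= 232? ✓ → yes.
B: end 197 >= 26? ✓; end 197 >= 150? ✓; end 197 <= 232? ✓ → yes.
G: end 36 >= 26? ✓; end 36 >= 150? ✗; end 36 <= 232? ✓ → no.
J: end 211 >= 26? ✓; end 211 >= 150? ✓; end 211 <= 232? ✓ → yes.
N: end 173 >= 26? ✓; end 173 >= 150? ✓; end 173 <= 232? ✓ → yes.
P: end 115 >= 26? ✓; end 115 >= 150? ✗; end 115 <= 232? ✓ → no.
Q: end 114 >= 26? ✓; end 114 >= 150? ✗; end 114 <= 232? ✓ → no.
R: end 108 >= 26? ✓; end 108 >= 150? ✗; end 108 <= 232? ✓ → no.
U: end 174 >= 26? ✓; end 174 >= 150? ✓; end 174 <= 232? ✓ → yes.
Z: end 130 >= 26? ✓; end 130 >= 150? ✗; end 130 <= 232? ✓ → no.
Result: A, B, J, N, U.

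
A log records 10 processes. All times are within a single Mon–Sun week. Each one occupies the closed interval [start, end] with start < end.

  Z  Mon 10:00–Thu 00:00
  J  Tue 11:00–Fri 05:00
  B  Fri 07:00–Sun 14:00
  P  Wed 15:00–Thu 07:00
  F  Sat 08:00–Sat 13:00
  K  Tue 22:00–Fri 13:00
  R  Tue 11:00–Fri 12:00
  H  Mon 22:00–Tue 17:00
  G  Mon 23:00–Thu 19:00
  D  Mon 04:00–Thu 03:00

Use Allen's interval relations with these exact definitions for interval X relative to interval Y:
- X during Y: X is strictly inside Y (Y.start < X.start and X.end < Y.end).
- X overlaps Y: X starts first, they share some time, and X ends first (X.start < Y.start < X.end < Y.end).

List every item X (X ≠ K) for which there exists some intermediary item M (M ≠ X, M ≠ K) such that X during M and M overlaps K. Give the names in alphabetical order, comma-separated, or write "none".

Target K = [Tue 22:00, Fri 13:00].
Intermediaries M with M overlaps K: D, G, J, R, Z.
Via D — items with X during D: H, Z.
Via G — items with X during G: P.
Via J — items with X during J: P.
Via R — items with X during R: P.
Via Z — items with X during Z: H.
Union: H, P, Z.

H, P, Z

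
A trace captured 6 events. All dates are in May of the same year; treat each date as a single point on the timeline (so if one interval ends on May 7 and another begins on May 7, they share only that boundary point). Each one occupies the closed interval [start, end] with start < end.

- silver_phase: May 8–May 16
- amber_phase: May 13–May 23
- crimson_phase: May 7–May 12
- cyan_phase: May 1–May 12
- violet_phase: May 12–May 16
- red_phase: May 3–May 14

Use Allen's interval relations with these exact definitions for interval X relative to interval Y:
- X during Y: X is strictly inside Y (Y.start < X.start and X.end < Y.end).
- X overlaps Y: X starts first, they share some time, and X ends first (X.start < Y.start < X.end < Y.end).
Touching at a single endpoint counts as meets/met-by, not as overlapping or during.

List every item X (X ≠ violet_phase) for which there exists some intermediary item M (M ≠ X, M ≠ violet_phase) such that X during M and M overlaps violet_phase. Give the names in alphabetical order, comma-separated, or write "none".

crimson_phase

Target violet_phase = [May 12, May 16].
Intermediaries M with M overlaps violet_phase: red_phase.
Via red_phase — items with X during red_phase: crimson_phase.
Union: crimson_phase.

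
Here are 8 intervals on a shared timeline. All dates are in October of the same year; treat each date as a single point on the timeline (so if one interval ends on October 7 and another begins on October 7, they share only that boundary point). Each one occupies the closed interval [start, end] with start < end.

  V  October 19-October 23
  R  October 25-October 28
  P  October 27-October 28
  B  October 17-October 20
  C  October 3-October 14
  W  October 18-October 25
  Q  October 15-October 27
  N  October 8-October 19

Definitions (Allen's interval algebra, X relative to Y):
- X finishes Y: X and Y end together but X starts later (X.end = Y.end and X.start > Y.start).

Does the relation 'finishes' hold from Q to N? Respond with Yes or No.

No

Q = [October 15, October 27], N = [October 8, October 19].
Actual relation of Q to N: overlapped-by.
Asked whether 'finishes' holds → No.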